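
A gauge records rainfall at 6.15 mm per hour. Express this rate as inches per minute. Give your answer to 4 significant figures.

0.004035 in/minute

6.15 mm/hour × 0.0393701 in/mm × 0.0166667 hour/minute = 0.004035 in/minute.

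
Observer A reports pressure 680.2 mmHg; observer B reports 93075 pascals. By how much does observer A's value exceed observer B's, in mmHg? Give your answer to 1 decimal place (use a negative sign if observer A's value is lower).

-17.9 mmHg

observer B: 93075 Pa = 698.120 mmHg.
Difference: 680.200 − 698.120 = -17.9 mmHg.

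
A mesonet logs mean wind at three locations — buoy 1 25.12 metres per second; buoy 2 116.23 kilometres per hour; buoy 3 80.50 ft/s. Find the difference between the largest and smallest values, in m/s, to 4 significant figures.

buoy 2: 116.23 km/h = 32.28611 m/s.
buoy 3: 80.50 ft/s = 24.53640 m/s.
Spread: 32.28611 − 24.53640 = 7.750 m/s.

7.750 m/s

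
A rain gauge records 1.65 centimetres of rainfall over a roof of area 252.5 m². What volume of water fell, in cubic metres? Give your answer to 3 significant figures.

Depth: 1.65 cm × 10 = 16.5 mm.
1 mm over 1 m² is 1 L, so volume = 16.5 × 252.5 = 4166.25 L = 4.17 m³.

4.17 cubic metres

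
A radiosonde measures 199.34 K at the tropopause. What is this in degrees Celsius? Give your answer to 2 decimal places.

°C = 199.34 − 273.15 = -73.81 °C.

-73.81 °C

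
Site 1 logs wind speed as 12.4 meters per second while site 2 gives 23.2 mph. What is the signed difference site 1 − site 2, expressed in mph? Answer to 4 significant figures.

site 1: 12.4 m/s = 27.73801 mph.
Difference: 27.73801 − 23.20000 = 4.538 mph.

4.538 mph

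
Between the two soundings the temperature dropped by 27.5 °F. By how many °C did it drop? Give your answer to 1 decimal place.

15.3 °C

Converting a difference, only the 9/5 scale factor applies: Δ°C = 27.5 × 0.5556 = 15.3 °C.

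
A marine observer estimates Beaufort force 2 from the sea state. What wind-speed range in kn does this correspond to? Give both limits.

Beaufort 2 (light breeze) spans 4–6 knots.

4 to 6 kt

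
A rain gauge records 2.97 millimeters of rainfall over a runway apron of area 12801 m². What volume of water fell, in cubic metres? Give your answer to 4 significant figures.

38.02 cubic metres

1 mm over 1 m² is 1 L, so volume = 2.97 × 12801 = 38018.97 L = 38.02 m³.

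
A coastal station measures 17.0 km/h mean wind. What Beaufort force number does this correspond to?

17.0 km/h = 4.7 m/s, which is Beaufort 3 (gentle breeze, 3.4–5.4 m/s).

Beaufort force 3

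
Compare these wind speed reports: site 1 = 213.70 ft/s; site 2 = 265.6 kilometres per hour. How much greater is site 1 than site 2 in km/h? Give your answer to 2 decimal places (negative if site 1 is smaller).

-31.11 km/h

site 1: 213.70 ft/s = 234.4887 km/h.
Difference: 234.4887 − 265.6000 = -31.11 km/h.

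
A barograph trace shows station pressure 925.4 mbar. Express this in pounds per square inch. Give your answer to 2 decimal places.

13.42 psi

1 mb = 0.0145038 psi, so 925.4 × 0.0145038 = 13.42 psi.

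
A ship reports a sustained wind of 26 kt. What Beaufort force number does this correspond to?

26 kt lies in the Beaufort 6 band (strong breeze, 22–27 kt).

Beaufort force 6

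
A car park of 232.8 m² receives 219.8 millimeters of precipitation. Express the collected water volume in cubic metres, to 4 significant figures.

1 mm over 1 m² is 1 L, so volume = 219.8 × 232.8 = 51169.44 L = 51.17 m³.

51.17 cubic metres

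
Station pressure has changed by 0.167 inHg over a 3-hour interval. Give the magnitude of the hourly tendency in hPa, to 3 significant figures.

1.89 hPa per hour

0.167 inHg / 3 h × 33.8639 hPa/inHg = 1.89 hPa/h.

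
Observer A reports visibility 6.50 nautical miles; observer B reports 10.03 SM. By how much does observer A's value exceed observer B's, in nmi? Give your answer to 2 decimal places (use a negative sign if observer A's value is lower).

observer B: 10.03 SM = 8.7158 nmi.
Difference: 6.5000 − 8.7158 = -2.22 nmi.

-2.22 nmi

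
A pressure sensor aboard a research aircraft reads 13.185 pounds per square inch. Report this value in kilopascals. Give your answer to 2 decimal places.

1 psi = 6.89476 kPa, so 13.185 × 6.89476 = 90.91 kPa.

90.91 kPa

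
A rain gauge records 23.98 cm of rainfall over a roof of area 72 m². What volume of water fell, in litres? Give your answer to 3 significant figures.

Depth: 23.98 cm × 10 = 239.8 mm.
1 mm over 1 m² is 1 L, so volume = 239.8 × 72 = 17265.6 L ≈ 17300 L.

17300 litres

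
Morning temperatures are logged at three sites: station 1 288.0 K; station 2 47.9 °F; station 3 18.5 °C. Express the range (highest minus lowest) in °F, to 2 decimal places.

station 1: 288.0 K = 14.850 °C.
station 2: 47.9 °F = 8.833 °C.
Spread: 18.500 − 8.833 = 9.667 °C = 17.40 °F.

17.40 °F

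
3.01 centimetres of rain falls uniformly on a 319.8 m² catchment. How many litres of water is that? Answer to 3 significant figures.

9630 litres

Depth: 3.01 cm × 10 = 30.1 mm.
1 mm over 1 m² is 1 L, so volume = 30.1 × 319.8 = 9625.98 L ≈ 9630 L.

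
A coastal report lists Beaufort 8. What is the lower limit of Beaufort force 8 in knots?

Beaufort 8 (gale) spans 34–40 knots.

34 kt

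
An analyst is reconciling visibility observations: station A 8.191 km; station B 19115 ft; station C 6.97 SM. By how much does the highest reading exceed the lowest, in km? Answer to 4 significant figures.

5.391 km

station B: 19115 ft = 5.82625 km.
station C: 6.97 SM = 11.21713 km.
Spread: 11.21713 − 5.82625 = 5.391 km.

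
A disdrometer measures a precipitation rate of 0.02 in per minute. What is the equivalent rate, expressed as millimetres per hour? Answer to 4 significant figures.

0.02 in/minute × 25.4 mm/in × 60 minute/hour = 30.48 mm/hour.

30.48 mm/hour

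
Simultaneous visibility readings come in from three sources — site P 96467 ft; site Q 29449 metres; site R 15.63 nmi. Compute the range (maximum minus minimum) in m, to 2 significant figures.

site P: 96467 ft = 29403.14 m.
site R: 15.63 nmi = 28946.76 m.
Spread: 29449.00 − 28946.76 = 500 m.

500 m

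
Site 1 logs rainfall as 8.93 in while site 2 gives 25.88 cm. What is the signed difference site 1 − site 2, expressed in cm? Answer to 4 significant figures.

-3.198 cm

site 1: 8.93 in = 22.68220 cm.
Difference: 22.68220 − 25.88000 = -3.198 cm.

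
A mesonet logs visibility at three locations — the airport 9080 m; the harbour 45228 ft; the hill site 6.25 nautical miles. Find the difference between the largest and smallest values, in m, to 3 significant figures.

4710 m

the harbour: 45228 ft = 13785.49 m.
the hill site: 6.25 nmi = 11575.00 m.
Spread: 13785.49 − 9080.00 = 4710 m.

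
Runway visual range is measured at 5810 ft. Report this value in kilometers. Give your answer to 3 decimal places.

1 ft = 0.0003048 km, so 5810 × 0.0003048 = 1.771 km.

1.771 km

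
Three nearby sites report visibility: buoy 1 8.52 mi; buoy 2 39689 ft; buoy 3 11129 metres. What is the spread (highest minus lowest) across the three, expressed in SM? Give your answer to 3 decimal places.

buoy 2: 39689 ft = 7.51686 SM.
buoy 3: 11129 m = 6.91524 SM.
Spread: 8.52000 − 6.91524 = 1.605 SM.

1.605 SM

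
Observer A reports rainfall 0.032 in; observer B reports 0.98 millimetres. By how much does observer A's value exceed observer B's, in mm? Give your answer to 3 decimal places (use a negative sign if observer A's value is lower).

-0.167 mm

observer A: 0.032 in = 0.81280 mm.
Difference: 0.81280 − 0.98000 = -0.167 mm.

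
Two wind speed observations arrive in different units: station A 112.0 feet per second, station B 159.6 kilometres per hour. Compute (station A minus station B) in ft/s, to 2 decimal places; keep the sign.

-33.45 ft/s

station B: 159.6 km/h = 145.4506 ft/s.
Difference: 112.0000 − 145.4506 = -33.45 ft/s.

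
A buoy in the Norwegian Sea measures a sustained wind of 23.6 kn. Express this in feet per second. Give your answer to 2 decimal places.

1 kt = 1.68781 ft/s, so 23.6 × 1.68781 = 39.83 ft/s.

39.83 ft/s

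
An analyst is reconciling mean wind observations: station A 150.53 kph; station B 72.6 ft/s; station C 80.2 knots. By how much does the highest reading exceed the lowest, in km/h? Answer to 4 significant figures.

70.87 km/h

station B: 72.6 ft/s = 79.6625 km/h.
station C: 80.2 kt = 148.5304 km/h.
Spread: 150.5300 − 79.6625 = 70.87 km/h.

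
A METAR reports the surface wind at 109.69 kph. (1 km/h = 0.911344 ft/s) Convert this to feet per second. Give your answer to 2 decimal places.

1 km/h = 0.911344 ft/s, so 109.69 × 0.911344 = 99.97 ft/s.

99.97 ft/s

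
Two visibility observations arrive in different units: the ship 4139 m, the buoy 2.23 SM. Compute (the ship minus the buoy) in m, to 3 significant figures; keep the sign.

the buoy: 2.23 SM = 3588.84 m.
Difference: 4139.00 − 3588.84 = 550 m.

550 m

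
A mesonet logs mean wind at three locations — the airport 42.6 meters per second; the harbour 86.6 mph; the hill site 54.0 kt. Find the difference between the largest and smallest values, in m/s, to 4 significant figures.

the harbour: 86.6 mph = 38.7137 m/s.
the hill site: 54.0 kt = 27.7800 m/s.
Spread: 42.6000 − 27.7800 = 14.82 m/s.

14.82 m/s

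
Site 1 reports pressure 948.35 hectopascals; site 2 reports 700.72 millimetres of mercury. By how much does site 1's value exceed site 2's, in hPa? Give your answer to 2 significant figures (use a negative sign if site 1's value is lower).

14 hPa

site 2: 700.72 mmHg = 934.22 hPa.
Difference: 948.35 − 934.22 = 14 hPa.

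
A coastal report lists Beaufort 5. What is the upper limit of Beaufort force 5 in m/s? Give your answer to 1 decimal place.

Beaufort 5 (fresh breeze) spans 8.0–10.7 m/s.

10.7 m/s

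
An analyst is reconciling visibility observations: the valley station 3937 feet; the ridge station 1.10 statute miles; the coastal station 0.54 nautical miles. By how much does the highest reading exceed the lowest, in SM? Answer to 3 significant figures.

the valley station: 3937 ft = 0.74564 SM.
the coastal station: 0.54 nmi = 0.62142 SM.
Spread: 1.10000 − 0.62142 = 0.479 SM.

0.479 SM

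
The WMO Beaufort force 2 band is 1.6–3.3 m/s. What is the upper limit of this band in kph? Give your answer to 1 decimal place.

1.6–3.3 m/s × 3.6 = 5.8–11.9 km/h.

11.9 km/h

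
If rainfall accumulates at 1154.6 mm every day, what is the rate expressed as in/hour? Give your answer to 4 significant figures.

1.894 in/hour

1154.6 mm/day × 0.0393701 in/mm × 0.0416667 day/hour = 1.894 in/hour.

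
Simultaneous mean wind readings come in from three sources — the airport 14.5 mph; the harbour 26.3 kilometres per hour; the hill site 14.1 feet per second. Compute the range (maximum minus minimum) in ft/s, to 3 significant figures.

the airport: 14.5 mph = 21.2667 ft/s.
the harbour: 26.3 km/h = 23.9684 ft/s.
Spread: 23.9684 − 14.1000 = 9.87 ft/s.

9.87 ft/s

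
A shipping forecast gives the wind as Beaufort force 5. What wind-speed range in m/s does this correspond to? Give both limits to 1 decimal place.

Beaufort 5 (fresh breeze) spans 8.0–10.7 m/s.

8.0 to 10.7 m/s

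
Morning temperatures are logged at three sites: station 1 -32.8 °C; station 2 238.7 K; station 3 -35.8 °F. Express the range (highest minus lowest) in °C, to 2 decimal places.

station 2: 238.7 K = -34.450 °C.
station 3: -35.8 °F = -37.667 °C.
Spread: (-32.800) − (-37.667) = 4.867 °C.

4.87 °C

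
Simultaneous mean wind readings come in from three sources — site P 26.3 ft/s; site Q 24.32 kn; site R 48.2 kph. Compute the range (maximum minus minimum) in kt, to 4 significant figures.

site P: 26.3 ft/s = 15.5823 kt.
site R: 48.2 km/h = 26.0259 kt.
Spread: 26.0259 − 15.5823 = 10.44 kt.

10.44 kt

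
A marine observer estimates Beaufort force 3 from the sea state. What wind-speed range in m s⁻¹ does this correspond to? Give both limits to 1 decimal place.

3.4 to 5.4 m/s

Beaufort 3 (gentle breeze) spans 3.4–5.4 m/s.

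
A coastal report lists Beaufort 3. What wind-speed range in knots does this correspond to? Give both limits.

7 to 10 kt

Beaufort 3 (gentle breeze) spans 7–10 knots.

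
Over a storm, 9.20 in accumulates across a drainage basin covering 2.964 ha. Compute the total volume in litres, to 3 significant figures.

Depth: 9.20 in × 25.4 = 233.68 mm.
Area: 2.964 ha = 29640 m².
1 mm over 1 m² is 1 L, so volume = 233.68 × 29640 = 6926275.2 L ≈ 6930000 L.

6930000 litres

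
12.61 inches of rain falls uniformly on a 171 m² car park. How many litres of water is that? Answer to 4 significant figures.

Depth: 12.61 in × 25.4 = 320.294 mm.
1 mm over 1 m² is 1 L, so volume = 320.294 × 171 = 54770.274 L ≈ 54770 L.

54770 litres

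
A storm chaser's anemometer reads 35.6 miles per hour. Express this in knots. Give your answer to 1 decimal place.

30.9 kt

1 mph = 0.868976 kt, so 35.6 × 0.868976 = 30.9 kt.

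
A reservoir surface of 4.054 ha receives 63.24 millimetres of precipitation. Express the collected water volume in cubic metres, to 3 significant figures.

Area: 4.054 ha = 40540 m².
1 mm over 1 m² is 1 L, so volume = 63.24 × 40540 = 2563749.6 L = 2560 m³.

2560 cubic metres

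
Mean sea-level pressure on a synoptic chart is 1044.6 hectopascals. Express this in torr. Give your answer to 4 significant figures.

1 hPa = 0.750062 mmHg, so 1044.6 × 0.750062 = 783.5 mmHg.

783.5 mmHg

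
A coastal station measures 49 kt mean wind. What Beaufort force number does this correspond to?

49 kt lies in the Beaufort 10 band (storm, 48–55 kt).

Beaufort force 10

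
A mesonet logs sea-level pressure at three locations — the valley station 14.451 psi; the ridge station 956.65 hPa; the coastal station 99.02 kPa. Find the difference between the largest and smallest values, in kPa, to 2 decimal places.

the valley station: 14.451 psi = 99.6361 kPa.
the ridge station: 956.65 hPa = 95.6650 kPa.
Spread: 99.6361 − 95.6650 = 3.97 kPa.

3.97 kPa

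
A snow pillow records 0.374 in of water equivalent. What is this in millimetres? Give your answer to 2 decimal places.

9.50 mm

1 in = 25.4 mm, so 0.374 × 25.4 = 9.50 mm.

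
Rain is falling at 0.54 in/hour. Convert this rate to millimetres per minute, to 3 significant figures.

0.229 mm/minute

0.54 in/hour × 25.4 mm/in × 0.0166667 hour/minute = 0.229 mm/minute.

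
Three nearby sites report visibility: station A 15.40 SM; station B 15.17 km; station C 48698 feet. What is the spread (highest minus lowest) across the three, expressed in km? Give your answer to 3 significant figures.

9.94 km

station A: 15.40 SM = 24.7839 km.
station C: 48698 ft = 14.8432 km.
Spread: 24.7839 − 14.8432 = 9.94 km.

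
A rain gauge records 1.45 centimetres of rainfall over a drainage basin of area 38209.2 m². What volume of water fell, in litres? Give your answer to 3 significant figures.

Depth: 1.45 cm × 10 = 14.5 mm.
1 mm over 1 m² is 1 L, so volume = 14.5 × 38209.2 = 554033.4 L ≈ 554000 L.

554000 litres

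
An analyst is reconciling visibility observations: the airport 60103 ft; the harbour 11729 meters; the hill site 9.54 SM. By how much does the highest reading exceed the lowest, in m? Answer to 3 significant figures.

6590 m

the airport: 60103 ft = 18319.39 m.
the hill site: 9.54 SM = 15353.14 m.
Spread: 18319.39 − 11729.00 = 6590 m.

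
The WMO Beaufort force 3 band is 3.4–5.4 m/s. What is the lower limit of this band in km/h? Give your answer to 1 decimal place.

3.4–5.4 m/s × 3.6 = 12.2–19.4 km/h.

12.2 km/h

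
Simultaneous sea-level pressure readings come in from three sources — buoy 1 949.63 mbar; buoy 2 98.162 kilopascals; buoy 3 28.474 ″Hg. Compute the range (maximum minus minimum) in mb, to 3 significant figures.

32.0 mb

buoy 2: 98.162 kPa = 981.620 mb.
buoy 3: 28.474 inHg = 964.240 mb.
Spread: 981.620 − 949.630 = 32.0 mb.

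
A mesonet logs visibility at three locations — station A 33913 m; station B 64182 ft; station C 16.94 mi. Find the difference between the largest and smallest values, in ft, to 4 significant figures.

47080 ft

station A: 33913 m = 111263.12 ft.
station C: 16.94 SM = 89443.20 ft.
Spread: 111263.12 − 64182.00 = 47080 ft.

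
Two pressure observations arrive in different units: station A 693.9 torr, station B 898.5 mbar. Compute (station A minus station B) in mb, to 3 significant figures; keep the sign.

26.6 mb

station A: 693.9 mmHg = 925.124 mb.
Difference: 925.124 − 898.500 = 26.6 mb.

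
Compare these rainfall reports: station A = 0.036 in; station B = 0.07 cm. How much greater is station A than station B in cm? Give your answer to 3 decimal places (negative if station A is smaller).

station A: 0.036 in = 0.09144 cm.
Difference: 0.09144 − 0.07000 = 0.021 cm.

0.021 cm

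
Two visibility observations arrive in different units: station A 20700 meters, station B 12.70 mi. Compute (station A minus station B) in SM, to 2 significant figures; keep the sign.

0.16 SM

station A: 20700 m = 12.8624 SM.
Difference: 12.8624 − 12.7000 = 0.16 SM.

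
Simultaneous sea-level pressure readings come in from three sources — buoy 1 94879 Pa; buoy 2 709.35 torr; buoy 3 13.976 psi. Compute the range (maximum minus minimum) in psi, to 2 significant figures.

buoy 1: 94879 Pa = 13.7610 psi.
buoy 2: 709.35 mmHg = 13.7165 psi.
Spread: 13.9760 − 13.7165 = 0.26 psi.

0.26 psi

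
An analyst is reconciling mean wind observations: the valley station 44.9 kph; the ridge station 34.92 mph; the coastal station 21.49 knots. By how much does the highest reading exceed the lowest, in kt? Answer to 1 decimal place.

the valley station: 44.9 km/h = 24.244 kt.
the ridge station: 34.92 mph = 30.345 kt.
Spread: 30.345 − 21.490 = 8.9 kt.

8.9 kt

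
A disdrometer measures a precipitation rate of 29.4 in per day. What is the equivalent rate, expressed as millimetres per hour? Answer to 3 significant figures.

29.4 in/day × 25.4 mm/in × 0.0416667 day/hour = 31.1 mm/hour.

31.1 mm/hour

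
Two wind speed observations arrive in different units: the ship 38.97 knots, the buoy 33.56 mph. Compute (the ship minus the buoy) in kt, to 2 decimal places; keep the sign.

the buoy: 33.56 mph = 29.1628 kt.
Difference: 38.9700 − 29.1628 = 9.81 kt.

9.81 kt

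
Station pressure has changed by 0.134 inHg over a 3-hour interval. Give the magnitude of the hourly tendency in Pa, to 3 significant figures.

151 Pa per hour

0.134 inHg / 3 h × 3386.39 Pa/inHg = 151 Pa/h.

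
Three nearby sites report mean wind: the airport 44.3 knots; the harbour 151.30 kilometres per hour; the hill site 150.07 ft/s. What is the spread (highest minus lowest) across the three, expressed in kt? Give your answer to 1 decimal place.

the harbour: 151.30 km/h = 81.695 kt.
the hill site: 150.07 ft/s = 88.914 kt.
Spread: 88.914 − 44.300 = 44.6 kt.

44.6 kt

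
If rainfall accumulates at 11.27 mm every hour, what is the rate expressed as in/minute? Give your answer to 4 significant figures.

0.007395 in/minute

11.27 mm/hour × 0.0393701 in/mm × 0.0166667 hour/minute = 0.007395 in/minute.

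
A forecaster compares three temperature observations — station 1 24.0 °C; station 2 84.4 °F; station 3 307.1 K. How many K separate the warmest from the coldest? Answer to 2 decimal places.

station 2: 84.4 °F = 29.111 °C.
station 3: 307.1 K = 33.950 °C.
Spread: 33.950 − 24.000 = 9.950 °C.

9.95 K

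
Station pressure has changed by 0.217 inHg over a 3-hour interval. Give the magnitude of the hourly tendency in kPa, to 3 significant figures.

0.245 kPa per hour

0.217 inHg / 3 h × 3.38639 kPa/inHg = 0.245 kPa/h.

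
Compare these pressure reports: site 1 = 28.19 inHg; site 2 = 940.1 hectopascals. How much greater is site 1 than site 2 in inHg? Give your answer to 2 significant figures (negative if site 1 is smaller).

0.43 inHg

site 2: 940.1 hPa = 27.7611 inHg.
Difference: 28.1900 − 27.7611 = 0.43 inHg.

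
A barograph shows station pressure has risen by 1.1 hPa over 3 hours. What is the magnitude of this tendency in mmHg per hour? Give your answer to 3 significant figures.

0.275 mmHg per hour

1.1 hPa / 3 h × 0.750062 mmHg/hPa = 0.275 mmHg/h.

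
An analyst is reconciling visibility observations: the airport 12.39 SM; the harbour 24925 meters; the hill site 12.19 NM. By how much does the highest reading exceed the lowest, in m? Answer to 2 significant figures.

the airport: 12.39 SM = 19939.77 m.
the hill site: 12.19 nmi = 22575.88 m.
Spread: 24925.00 − 19939.77 = 5000 m.

5000 m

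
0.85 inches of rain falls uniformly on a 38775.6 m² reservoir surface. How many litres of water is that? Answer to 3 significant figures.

837000 litres

Depth: 0.85 in × 25.4 = 21.59 mm.
1 mm over 1 m² is 1 L, so volume = 21.59 × 38775.6 = 837165.2 L ≈ 837000 L.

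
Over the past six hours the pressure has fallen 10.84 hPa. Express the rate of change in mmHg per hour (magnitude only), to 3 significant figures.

10.84 hPa / 6 h × 0.750062 mmHg/hPa = 1.36 mmHg/h.

1.36 mmHg per hour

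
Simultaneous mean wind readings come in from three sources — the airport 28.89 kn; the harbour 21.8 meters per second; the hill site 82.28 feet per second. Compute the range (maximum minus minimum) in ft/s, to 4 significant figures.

33.52 ft/s

the airport: 28.89 kt = 48.7608 ft/s.
the harbour: 21.8 m/s = 71.5223 ft/s.
Spread: 82.2800 − 48.7608 = 33.52 ft/s.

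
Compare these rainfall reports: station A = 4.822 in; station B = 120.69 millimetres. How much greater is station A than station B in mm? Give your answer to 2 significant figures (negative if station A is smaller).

station A: 4.822 in = 122.479 mm.
Difference: 122.479 − 120.690 = 1.8 mm.

1.8 mm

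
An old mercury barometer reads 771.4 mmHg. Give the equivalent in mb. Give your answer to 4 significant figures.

1028 mb

1 mmHg = 1.33322 mb, so 771.4 × 1.33322 = 1028 mb.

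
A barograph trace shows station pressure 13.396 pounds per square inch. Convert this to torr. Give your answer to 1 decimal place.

692.8 mmHg

1 psi = 51.7149 mmHg, so 13.396 × 51.7149 = 692.8 mmHg.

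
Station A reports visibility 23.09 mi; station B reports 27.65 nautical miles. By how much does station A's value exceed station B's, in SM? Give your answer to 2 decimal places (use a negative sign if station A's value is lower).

station B: 27.65 nmi = 31.8191 SM.
Difference: 23.0900 − 31.8191 = -8.73 SM.

-8.73 SM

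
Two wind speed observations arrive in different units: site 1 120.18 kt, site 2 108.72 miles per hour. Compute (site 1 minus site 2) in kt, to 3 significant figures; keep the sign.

site 2: 108.72 mph = 94.475 kt.
Difference: 120.180 − 94.475 = 25.7 kt.

25.7 kt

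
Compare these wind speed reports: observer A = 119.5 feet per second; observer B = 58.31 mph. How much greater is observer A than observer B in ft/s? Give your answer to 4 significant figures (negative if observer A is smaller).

observer B: 58.31 mph = 85.5213 ft/s.
Difference: 119.5000 − 85.5213 = 33.98 ft/s.

33.98 ft/s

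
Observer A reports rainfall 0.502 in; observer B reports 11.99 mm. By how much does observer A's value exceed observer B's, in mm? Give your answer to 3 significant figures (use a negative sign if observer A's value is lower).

0.761 mm

observer A: 0.502 in = 12.75080 mm.
Difference: 12.75080 − 11.99000 = 0.761 mm.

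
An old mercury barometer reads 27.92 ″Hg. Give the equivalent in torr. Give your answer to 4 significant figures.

1 inHg = 25.4 mmHg, so 27.92 × 25.4 = 709.2 mmHg.

709.2 mmHg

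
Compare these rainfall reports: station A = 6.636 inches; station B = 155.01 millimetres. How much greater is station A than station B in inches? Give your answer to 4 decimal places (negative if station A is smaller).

station B: 155.01 mm = 6.102756 in.
Difference: 6.636000 − 6.102756 = 0.5332 in.

0.5332 in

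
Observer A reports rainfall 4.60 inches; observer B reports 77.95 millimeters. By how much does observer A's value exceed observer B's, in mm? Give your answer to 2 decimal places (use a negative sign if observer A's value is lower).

observer A: 4.60 in = 116.8400 mm.
Difference: 116.8400 − 77.9500 = 38.89 mm.

38.89 mm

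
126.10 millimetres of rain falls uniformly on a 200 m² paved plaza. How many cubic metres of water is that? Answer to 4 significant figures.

25.22 cubic metres

1 mm over 1 m² is 1 L, so volume = 126.1 × 200 = 25220 L = 25.22 m³.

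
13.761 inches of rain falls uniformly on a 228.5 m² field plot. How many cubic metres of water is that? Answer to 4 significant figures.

79.87 cubic metres

Depth: 13.761 in × 25.4 = 349.5294 mm.
1 mm over 1 m² is 1 L, so volume = 349.5294 × 228.5 = 79867.468 L = 79.87 m³.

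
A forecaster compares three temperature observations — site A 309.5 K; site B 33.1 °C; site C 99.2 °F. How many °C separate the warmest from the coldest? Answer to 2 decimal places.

site A: 309.5 K = 36.350 °C.
site C: 99.2 °F = 37.333 °C.
Spread: 37.333 − 33.100 = 4.233 °C.

4.23 °C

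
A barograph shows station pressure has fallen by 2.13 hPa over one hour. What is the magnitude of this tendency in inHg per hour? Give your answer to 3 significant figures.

0.0629 inHg per hour

2.13 hPa / 1 h × 0.02953 inHg/hPa = 0.0629 inHg/h.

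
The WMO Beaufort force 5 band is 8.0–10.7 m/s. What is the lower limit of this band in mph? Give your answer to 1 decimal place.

17.9 mph

8.0–10.7 m/s × 2.237 = 17.9–23.9 mph.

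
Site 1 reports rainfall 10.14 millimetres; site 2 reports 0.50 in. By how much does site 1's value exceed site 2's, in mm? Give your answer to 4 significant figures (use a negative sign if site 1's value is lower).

site 2: 0.50 in = 12.70000 mm.
Difference: 10.14000 − 12.70000 = -2.560 mm.

-2.560 mm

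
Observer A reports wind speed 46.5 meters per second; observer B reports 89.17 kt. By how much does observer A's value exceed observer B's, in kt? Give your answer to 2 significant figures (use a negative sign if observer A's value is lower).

1.2 kt

observer A: 46.5 m/s = 90.389 kt.
Difference: 90.389 − 89.170 = 1.2 kt.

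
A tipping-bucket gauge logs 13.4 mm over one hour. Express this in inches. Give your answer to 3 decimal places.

0.528 in

1 mm = 0.0393701 in, so 13.4 × 0.0393701 = 0.528 in.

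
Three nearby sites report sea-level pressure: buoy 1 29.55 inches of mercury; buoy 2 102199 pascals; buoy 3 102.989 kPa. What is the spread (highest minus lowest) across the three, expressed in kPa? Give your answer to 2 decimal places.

2.92 kPa

buoy 1: 29.55 inHg = 100.0678 kPa.
buoy 2: 102199 Pa = 102.1990 kPa.
Spread: 102.9890 − 100.0678 = 2.92 kPa.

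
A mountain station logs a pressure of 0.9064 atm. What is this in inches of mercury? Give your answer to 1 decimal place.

1 atm = 29.9213 inHg, so 0.9064 × 29.9213 = 27.1 inHg.

27.1 inHg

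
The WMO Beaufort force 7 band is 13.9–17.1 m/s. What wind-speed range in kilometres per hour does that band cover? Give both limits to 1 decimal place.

50.0 to 61.6 km/h

13.9–17.1 m/s × 3.6 = 50.0–61.6 km/h.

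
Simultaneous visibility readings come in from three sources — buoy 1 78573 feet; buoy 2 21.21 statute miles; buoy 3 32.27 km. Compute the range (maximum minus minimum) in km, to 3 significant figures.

10.2 km

buoy 1: 78573 ft = 23.949 km.
buoy 2: 21.21 SM = 34.134 km.
Spread: 34.134 − 23.949 = 10.2 km.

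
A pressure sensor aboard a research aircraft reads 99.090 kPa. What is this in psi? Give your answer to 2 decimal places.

1 kPa = 0.145038 psi, so 99.090 × 0.145038 = 14.37 psi.

14.37 psi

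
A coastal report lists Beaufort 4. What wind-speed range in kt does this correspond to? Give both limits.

11 to 16 kt

Beaufort 4 (moderate breeze) spans 11–16 knots.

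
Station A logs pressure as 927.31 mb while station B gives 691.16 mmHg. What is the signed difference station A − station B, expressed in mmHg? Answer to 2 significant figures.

4.4 mmHg

station A: 927.31 mb = 695.540 mmHg.
Difference: 695.540 − 691.160 = 4.4 mmHg.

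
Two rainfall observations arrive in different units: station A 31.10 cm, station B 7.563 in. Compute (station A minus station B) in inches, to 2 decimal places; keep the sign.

station A: 31.10 cm = 12.2441 in.
Difference: 12.2441 − 7.5630 = 4.68 in.

4.68 in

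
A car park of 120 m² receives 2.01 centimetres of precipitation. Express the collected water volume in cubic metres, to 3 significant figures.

Depth: 2.01 cm × 10 = 20.1 mm.
1 mm over 1 m² is 1 L, so volume = 20.1 × 120 = 2412 L = 2.41 m³.

2.41 cubic metres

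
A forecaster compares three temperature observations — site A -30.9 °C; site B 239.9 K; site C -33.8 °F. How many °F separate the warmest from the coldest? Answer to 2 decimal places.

10.18 °F

site B: 239.9 K = -33.250 °C.
site C: -33.8 °F = -36.556 °C.
Spread: (-30.900) − (-36.556) = 5.656 °C = 10.18 °F.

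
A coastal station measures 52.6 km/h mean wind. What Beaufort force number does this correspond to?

Beaufort force 7

52.6 km/h = 14.6 m/s, which is Beaufort 7 (near gale, 13.9–17.1 m/s).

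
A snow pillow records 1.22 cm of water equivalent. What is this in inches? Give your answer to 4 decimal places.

0.4803 in

1 cm = 0.393701 in, so 1.22 × 0.393701 = 0.4803 in.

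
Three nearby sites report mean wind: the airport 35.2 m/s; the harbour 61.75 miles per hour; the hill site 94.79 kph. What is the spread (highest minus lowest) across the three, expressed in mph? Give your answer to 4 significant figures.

19.84 mph

the airport: 35.2 m/s = 78.7402 mph.
the hill site: 94.79 km/h = 58.8998 mph.
Spread: 78.7402 − 58.8998 = 19.84 mph.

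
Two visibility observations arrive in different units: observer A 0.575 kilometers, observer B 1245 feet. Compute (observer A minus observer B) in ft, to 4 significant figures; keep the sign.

observer A: 0.575 km = 1886.483 ft.
Difference: 1886.483 − 1245.000 = 641.5 ft.

641.5 ft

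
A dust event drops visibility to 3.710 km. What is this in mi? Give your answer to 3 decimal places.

1 km = 0.621371 SM, so 3.710 × 0.621371 = 2.305 SM.

2.305 SM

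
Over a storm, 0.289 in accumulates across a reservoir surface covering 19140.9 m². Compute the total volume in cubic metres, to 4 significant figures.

Depth: 0.289 in × 25.4 = 7.3406 mm.
1 mm over 1 m² is 1 L, so volume = 7.3406 × 19140.9 = 140505.69 L = 140.5 m³.

140.5 cubic metres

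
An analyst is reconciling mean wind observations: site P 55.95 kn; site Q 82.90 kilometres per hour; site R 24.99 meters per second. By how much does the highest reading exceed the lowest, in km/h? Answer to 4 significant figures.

site P: 55.95 kt = 103.6194 km/h.
site R: 24.99 m/s = 89.9640 km/h.
Spread: 103.6194 − 82.9000 = 20.72 km/h.

20.72 km/h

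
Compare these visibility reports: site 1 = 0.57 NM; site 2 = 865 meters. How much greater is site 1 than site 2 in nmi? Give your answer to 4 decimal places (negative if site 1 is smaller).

0.1029 nmi

site 2: 865 m = 0.467063 nmi.
Difference: 0.570000 − 0.467063 = 0.1029 nmi.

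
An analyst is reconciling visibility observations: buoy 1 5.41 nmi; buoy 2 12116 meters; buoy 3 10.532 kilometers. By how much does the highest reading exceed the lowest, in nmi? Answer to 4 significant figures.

1.132 nmi

buoy 2: 12116 m = 6.54212 nmi.
buoy 3: 10.532 km = 5.68683 nmi.
Spread: 6.54212 − 5.41000 = 1.132 nmi.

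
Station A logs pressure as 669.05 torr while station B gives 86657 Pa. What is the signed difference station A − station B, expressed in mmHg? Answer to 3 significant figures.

station B: 86657 Pa = 649.981 mmHg.
Difference: 669.050 − 649.981 = 19.1 mmHg.

19.1 mmHg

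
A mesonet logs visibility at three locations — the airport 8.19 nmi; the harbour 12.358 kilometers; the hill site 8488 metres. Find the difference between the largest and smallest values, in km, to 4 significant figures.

6.680 km

the airport: 8.19 nmi = 15.16788 km.
the hill site: 8488 m = 8.48800 km.
Spread: 15.16788 − 8.48800 = 6.680 km.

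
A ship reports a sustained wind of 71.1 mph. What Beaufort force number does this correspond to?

Beaufort force 11

71.1 mph = 31.8 m/s, which is Beaufort 11 (violent storm, 28.5–32.6 m/s).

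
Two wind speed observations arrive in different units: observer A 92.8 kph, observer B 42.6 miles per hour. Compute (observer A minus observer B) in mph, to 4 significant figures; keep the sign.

15.06 mph

observer A: 92.8 km/h = 57.6632 mph.
Difference: 57.6632 − 42.6000 = 15.06 mph.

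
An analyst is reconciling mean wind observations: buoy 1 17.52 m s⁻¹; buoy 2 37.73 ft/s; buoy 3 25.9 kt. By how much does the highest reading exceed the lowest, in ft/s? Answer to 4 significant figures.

19.75 ft/s

buoy 1: 17.52 m/s = 57.4803 ft/s.
buoy 3: 25.9 kt = 43.7143 ft/s.
Spread: 57.4803 − 37.7300 = 19.75 ft/s.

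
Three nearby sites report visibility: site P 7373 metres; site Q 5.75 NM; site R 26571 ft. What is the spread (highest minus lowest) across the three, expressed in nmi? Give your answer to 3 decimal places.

1.769 nmi

site P: 7373 m = 3.98110 nmi.
site R: 26571 ft = 4.37302 nmi.
Spread: 5.75000 − 3.98110 = 1.769 nmi.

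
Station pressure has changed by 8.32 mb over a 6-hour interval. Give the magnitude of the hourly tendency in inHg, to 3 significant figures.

8.32 mb / 6 h × 0.02953 inHg/mb = 0.0409 inHg/h.

0.0409 inHg per hour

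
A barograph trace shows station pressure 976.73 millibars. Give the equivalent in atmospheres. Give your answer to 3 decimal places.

1 mb = 0.000986923 atm, so 976.73 × 0.000986923 = 0.964 atm.

0.964 atm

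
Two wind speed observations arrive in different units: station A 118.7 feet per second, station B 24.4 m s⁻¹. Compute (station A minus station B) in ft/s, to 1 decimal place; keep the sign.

38.6 ft/s

station B: 24.4 m/s = 80.052 ft/s.
Difference: 118.700 − 80.052 = 38.6 ft/s.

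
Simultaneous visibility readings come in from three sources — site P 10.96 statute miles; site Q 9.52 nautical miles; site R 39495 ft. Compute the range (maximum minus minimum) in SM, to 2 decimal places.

3.48 SM

site Q: 9.52 nmi = 10.9554 SM.
site R: 39495 ft = 7.4801 SM.
Spread: 10.9600 − 7.4801 = 3.48 SM.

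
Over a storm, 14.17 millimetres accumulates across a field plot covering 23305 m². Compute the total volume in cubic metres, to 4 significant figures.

1 mm over 1 m² is 1 L, so volume = 14.17 × 23305 = 330231.85 L = 330.2 m³.

330.2 cubic metres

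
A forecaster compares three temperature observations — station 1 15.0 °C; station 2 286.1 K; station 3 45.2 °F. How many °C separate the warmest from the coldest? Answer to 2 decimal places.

7.67 °C

station 2: 286.1 K = 12.950 °C.
station 3: 45.2 °F = 7.333 °C.
Spread: 15.000 − 7.333 = 7.667 °C.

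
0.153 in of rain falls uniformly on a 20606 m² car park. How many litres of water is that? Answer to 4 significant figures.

80080 litres

Depth: 0.153 in × 25.4 = 3.8862 mm.
1 mm over 1 m² is 1 L, so volume = 3.8862 × 20606 = 80079.037 L ≈ 80080 L.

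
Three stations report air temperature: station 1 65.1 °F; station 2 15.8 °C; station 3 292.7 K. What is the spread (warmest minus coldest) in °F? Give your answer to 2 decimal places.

station 1: 65.1 °F = 18.389 °C.
station 3: 292.7 K = 19.550 °C.
Spread: 19.550 − 15.800 = 3.750 °C = 6.75 °F.

6.75 °F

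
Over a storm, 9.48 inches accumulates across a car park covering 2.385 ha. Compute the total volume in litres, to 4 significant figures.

5743000 litres

Depth: 9.48 in × 25.4 = 240.792 mm.
Area: 2.385 ha = 23850 m².
1 mm over 1 m² is 1 L, so volume = 240.792 × 23850 = 5742889.2 L ≈ 5743000 L.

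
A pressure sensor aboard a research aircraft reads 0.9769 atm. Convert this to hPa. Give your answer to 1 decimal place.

989.8 hPa

1 atm = 1013.25 hPa, so 0.9769 × 1013.25 = 989.8 hPa.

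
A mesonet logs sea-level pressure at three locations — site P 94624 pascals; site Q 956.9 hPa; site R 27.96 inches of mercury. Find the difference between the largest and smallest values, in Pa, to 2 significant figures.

1100 Pa

site Q: 956.9 hPa = 95690.00 Pa.
site R: 27.96 inHg = 94683.44 Pa.
Spread: 95690.00 − 94624.00 = 1100 Pa.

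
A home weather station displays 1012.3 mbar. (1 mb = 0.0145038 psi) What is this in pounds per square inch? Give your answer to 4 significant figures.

1 mb = 0.0145038 psi, so 1012.3 × 0.0145038 = 14.68 psi.

14.68 psi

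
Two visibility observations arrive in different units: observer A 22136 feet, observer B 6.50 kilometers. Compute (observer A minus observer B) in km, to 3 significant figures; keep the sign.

0.247 km

observer A: 22136 ft = 6.74705 km.
Difference: 6.74705 − 6.50000 = 0.247 km.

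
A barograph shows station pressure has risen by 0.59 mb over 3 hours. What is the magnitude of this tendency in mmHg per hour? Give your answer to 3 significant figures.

0.59 mb / 3 h × 0.750062 mmHg/mb = 0.148 mmHg/h.

0.148 mmHg per hour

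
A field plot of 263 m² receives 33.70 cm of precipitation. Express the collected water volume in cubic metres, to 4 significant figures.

88.63 cubic metres

Depth: 33.70 cm × 10 = 337 mm.
1 mm over 1 m² is 1 L, so volume = 337 × 263 = 88631 L = 88.63 m³.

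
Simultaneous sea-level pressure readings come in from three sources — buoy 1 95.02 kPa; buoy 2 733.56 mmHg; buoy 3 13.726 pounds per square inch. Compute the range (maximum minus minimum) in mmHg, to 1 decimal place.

23.7 mmHg

buoy 1: 95.02 kPa = 712.709 mmHg.
buoy 3: 13.726 psi = 709.839 mmHg.
Spread: 733.560 − 709.839 = 23.7 mmHg.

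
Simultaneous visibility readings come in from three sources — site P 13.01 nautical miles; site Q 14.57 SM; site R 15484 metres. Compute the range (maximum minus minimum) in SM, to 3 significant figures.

5.35 SM

site P: 13.01 nmi = 14.9716 SM.
site R: 15484 m = 9.6213 SM.
Spread: 14.9716 − 9.6213 = 5.35 SM.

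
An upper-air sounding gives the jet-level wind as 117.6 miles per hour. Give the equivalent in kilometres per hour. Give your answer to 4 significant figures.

189.3 km/h

1 mph = 1.60934 km/h, so 117.6 × 1.60934 = 189.3 km/h.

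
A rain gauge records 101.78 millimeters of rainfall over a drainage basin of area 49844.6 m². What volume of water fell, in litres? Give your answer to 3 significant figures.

1 mm over 1 m² is 1 L, so volume = 101.78 × 49844.6 = 5073183.4 L ≈ 5070000 L.

5070000 litres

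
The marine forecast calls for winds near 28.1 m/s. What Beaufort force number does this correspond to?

Beaufort force 10

28.1 m/s lies in the Beaufort 10 band (storm, 24.5–28.4 m/s).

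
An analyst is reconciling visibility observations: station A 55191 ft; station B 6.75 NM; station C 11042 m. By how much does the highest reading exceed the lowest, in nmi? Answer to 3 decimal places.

3.121 nmi

station A: 55191 ft = 9.08327 nmi.
station C: 11042 m = 5.96220 nmi.
Spread: 9.08327 − 5.96220 = 3.121 nmi.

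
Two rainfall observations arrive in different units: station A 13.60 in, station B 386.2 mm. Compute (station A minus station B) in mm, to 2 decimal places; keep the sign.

station A: 13.60 in = 345.4400 mm.
Difference: 345.4400 − 386.2000 = -40.76 mm.

-40.76 mm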